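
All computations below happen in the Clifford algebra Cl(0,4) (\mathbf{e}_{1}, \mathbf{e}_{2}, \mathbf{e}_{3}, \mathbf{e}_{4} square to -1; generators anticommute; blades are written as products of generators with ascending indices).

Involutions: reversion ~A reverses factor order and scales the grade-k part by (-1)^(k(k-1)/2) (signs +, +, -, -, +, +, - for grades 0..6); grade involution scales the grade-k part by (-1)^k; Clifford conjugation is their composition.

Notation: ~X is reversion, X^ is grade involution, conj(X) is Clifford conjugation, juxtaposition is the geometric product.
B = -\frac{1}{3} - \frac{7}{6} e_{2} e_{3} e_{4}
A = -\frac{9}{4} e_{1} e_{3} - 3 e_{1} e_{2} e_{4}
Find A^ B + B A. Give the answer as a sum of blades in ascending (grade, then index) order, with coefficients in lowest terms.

first term: -\frac{11}{4} e_{1} e_{3} + \frac{13}{8} e_{1} e_{2} e_{4}
second term: -\frac{11}{4} e_{1} e_{3} - \frac{13}{8} e_{1} e_{2} e_{4}
Answer: -\frac{11}{2} e_{1} e_{3}


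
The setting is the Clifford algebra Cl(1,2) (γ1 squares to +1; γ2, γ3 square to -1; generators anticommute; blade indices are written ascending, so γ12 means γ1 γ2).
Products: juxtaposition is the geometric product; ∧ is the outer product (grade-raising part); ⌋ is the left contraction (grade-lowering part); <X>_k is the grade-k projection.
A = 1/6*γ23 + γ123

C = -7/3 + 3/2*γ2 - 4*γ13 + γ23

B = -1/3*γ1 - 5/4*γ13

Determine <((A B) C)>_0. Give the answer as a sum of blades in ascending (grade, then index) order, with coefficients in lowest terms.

step 1: 5/4*γ2 + 5/24*γ12 - 1/3*γ23 - 1/18*γ123
step 2: -37/24 - 37/144*γ1 - 113/36*γ2 - 7/4*γ3 - 131/72*γ12 - 7/24*γ13 + 29/18*γ23 + 277/54*γ123
step 3: -37/24
Answer: -37/24


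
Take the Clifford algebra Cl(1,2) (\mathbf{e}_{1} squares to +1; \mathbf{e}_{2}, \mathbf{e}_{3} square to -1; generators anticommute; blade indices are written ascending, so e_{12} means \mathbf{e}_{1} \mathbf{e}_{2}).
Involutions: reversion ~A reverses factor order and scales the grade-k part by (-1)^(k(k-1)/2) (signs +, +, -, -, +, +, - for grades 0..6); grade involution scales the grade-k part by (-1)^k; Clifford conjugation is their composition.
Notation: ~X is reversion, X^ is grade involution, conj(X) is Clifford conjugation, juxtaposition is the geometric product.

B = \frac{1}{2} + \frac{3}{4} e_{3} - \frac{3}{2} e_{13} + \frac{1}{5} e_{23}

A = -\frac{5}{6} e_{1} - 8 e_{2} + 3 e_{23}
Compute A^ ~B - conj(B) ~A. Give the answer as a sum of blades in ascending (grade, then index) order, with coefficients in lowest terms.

first term: \frac{3}{5} + \frac{5}{12} e_{1} + \frac{7}{4} e_{2} + \frac{57}{20} e_{3} - \frac{9}{2} e_{12} + \frac{5}{8} e_{13} + \frac{15}{2} e_{23} - \frac{73}{6} e_{123}
second term: -\frac{3}{5} - \frac{5}{12} e_{1} - \frac{7}{4} e_{2} + \frac{57}{20} e_{3} - \frac{9}{2} e_{12} - \frac{5}{8} e_{13} - \frac{15}{2} e_{23} + \frac{73}{6} e_{123}
Answer: \frac{6}{5} + \frac{5}{6} e_{1} + \frac{7}{2} e_{2} + \frac{5}{4} e_{13} + 15 e_{23} - \frac{73}{3} e_{123}


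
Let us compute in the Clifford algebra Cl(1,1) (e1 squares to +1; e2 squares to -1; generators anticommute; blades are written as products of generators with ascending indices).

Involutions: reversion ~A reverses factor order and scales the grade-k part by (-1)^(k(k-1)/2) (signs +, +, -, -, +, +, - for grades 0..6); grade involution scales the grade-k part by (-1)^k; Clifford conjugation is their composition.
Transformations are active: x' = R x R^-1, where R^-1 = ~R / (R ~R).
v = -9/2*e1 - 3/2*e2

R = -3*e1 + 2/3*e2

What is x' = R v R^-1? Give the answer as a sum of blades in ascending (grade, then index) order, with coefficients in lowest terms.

~R = -3*e1 + 2/3*e2, and R ~R = 77/9, so R^-1 = ~R / (77/9).
R v = 29/2 + 15/2*e1 e2
Answer: -873/154*e1 + 579/154*e2


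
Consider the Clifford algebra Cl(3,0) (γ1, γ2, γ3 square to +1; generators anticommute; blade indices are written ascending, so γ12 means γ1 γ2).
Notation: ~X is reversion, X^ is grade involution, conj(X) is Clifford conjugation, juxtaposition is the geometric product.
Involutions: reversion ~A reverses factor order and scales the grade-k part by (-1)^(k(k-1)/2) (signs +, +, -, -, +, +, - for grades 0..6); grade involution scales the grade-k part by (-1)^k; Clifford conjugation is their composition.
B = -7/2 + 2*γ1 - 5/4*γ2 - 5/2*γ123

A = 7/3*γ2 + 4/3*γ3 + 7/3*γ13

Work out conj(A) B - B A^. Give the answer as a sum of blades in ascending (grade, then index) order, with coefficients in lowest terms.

first term: 35/12 + 14*γ2 + 28/3*γ3 + 8*γ12 + 5*γ13 - 5/3*γ23 - 35/12*γ123
second term: 35/12 + 7/3*γ2 + 28/3*γ3 - 4/3*γ12 - 50/3*γ13 + 5/3*γ23 + 35/12*γ123
Answer: 35/3*γ2 + 28/3*γ12 + 65/3*γ13 - 10/3*γ23 - 35/6*γ123


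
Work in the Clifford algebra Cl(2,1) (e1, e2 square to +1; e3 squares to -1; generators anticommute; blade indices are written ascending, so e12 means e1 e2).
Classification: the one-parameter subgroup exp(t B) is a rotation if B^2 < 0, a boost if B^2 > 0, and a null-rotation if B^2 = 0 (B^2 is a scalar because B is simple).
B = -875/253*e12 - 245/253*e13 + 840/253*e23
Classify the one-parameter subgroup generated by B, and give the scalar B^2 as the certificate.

B^2 term by term: the squares give (-875/253)^2*(e12)^2 + (-245/253)^2*(e13)^2 + (840/253)^2*(e23)^2 = 765625/64009*(-1) + 60025/64009*(+1) + 705600/64009*(+1) = 0 (each basis 2-blade squares to minus the product of its generators' squares); cross terms between blades sharing an index anticommute and cancel. So B^2 = 0.
Answer: null-rotation, certificate B^2 = 0. Key observation: B^2 = 0 is a conjugation invariant, so its sign decides the class regardless of the surface form of B.


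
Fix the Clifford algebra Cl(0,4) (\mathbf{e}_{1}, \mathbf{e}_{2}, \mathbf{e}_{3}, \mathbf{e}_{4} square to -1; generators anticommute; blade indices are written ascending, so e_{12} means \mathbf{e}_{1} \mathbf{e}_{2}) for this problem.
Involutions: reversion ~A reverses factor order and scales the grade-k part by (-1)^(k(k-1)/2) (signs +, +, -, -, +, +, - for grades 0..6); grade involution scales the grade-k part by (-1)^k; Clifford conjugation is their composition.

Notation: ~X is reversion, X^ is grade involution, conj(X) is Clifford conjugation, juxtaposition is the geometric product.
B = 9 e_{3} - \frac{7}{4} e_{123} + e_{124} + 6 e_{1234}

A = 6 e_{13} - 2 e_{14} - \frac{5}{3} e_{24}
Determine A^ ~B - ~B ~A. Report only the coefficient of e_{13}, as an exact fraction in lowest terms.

first term: -\frac{167}{3} e_{1} + \frac{25}{2} e_{2} - 10 e_{13} + 12 e_{23} + 36 e_{24} + \frac{251}{12} e_{134} + \frac{35}{2} e_{234}
second term: -\frac{157}{3} e_{1} - \frac{25}{2} e_{2} + 10 e_{13} - 12 e_{23} - 36 e_{24} - \frac{181}{12} e_{134} - \frac{25}{2} e_{234}
Answer: -20


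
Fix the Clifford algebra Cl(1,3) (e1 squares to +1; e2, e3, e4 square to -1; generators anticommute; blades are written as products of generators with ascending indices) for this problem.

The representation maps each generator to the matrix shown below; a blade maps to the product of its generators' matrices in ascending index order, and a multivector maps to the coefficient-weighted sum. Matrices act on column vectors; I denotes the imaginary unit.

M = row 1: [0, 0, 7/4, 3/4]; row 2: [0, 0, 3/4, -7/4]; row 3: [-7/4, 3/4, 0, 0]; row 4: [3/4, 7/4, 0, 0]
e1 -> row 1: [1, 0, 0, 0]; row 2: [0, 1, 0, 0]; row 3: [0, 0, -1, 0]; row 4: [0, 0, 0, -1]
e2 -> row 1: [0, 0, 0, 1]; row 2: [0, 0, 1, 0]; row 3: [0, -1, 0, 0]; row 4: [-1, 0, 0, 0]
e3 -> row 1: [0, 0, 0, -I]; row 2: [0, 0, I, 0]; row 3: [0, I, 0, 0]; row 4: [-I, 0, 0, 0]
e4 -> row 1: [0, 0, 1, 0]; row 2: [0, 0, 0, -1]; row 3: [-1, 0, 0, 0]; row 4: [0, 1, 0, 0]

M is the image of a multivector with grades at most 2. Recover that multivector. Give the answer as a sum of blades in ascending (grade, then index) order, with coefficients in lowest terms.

Method: the blade images are trace-orthogonal — tr(rho(e_A) rho(e_B)^-1) = 4 if A = B and 0 otherwise — and rho(e_A)^-1 = (e_A)^2 * rho(e_A) with (e_A)^2 = +1 or -1, so the coefficient of e_A in the preimage is (e_A)^2 * tr(M rho(e_A))/4.
Nonzero projections over blades of grade <= 2: e4: (e4)^2 = -1, tr(M rho(e4)) = -7, coefficient 7/4; e1 e2: (e1 e2)^2 = +1, tr(M rho(e1 e2)) = 3, coefficient 3/4. Every other blade of grade <= 2 projects to 0.
Answer: 7/4*e4 + 3/4*e1 e2


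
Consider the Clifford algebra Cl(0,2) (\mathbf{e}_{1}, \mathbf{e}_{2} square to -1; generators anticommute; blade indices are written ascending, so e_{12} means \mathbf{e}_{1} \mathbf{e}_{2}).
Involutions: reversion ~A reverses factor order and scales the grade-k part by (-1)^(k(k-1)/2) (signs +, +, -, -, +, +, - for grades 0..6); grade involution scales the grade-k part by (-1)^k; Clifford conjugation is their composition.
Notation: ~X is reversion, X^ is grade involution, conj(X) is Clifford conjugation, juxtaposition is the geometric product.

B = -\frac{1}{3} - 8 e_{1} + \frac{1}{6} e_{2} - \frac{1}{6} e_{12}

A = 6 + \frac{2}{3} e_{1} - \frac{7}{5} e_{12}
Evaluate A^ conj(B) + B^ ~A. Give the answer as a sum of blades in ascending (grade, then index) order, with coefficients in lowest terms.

first term: \frac{107}{30} + \frac{4319}{90} e_{1} - \frac{544}{45} e_{2} + \frac{71}{45} e_{12}
second term: -\frac{71}{10} + \frac{4279}{90} e_{1} - \frac{554}{45} e_{2} - \frac{61}{45} e_{12}
Answer: -\frac{53}{15} + \frac{1433}{15} e_{1} - \frac{122}{5} e_{2} + \frac{2}{9} e_{12}


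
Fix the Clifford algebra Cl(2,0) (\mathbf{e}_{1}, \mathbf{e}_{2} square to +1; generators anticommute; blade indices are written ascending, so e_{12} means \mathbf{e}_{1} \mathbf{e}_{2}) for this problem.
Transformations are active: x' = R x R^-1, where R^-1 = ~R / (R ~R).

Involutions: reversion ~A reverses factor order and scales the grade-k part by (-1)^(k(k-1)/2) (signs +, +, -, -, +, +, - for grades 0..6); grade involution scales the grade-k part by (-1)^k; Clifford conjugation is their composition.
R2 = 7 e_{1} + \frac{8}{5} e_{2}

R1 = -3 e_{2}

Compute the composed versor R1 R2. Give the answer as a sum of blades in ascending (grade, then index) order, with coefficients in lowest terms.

Distribute over the terms of R1 (each basis-blade product reordered to ascending indices, repeated generators contracted through their squares):
(-3 e_{2}) R2 = -\frac{24}{5} + 21 e_{12}
Answer: -\frac{24}{5} + 21 e_{12}


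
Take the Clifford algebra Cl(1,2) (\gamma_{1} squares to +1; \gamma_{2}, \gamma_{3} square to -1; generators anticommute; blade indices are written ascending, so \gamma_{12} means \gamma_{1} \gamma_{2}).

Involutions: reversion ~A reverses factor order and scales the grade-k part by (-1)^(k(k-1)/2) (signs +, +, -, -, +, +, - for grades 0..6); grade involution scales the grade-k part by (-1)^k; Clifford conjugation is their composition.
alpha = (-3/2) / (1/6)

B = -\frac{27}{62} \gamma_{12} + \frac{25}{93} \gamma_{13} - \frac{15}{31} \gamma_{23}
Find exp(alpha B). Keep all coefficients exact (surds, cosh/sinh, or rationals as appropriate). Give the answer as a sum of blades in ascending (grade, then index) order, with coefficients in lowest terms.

B^2 term by term: the squares give (-\frac{27}{62})^2*(\gamma_{12})^2 + (\frac{25}{93})^2*(\gamma_{13})^2 + (-\frac{15}{31})^2*(\gamma_{23})^2 = \frac{729}{3844}*(+1) + \frac{625}{8649}*(+1) + \frac{225}{961}*(-1) = \frac{1}{36} (each basis 2-blade squares to minus the product of its generators' squares); cross terms between blades sharing an index anticommute and cancel. So B^2 = \frac{1}{36}.
B^2 = \frac{1}{36} — B^2 > 0, so the exponential closes hyperbolically: l = \frac{1}{6}, alpha*l = - \frac{3}{2}, so exp(alpha B) = cosh(- \frac{3}{2}) + (sinh(- \frac{3}{2})/(\frac{1}{6}))*B = \cosh{\left(\frac{3}{2} \right)} + (- 6 \sinh{\left(\frac{3}{2} \right)})*B.
Answer: \cosh{\left(\frac{3}{2} \right)} + \frac{81 \sinh{\left(\frac{3}{2} \right)}}{31} \gamma_{12} - \frac{50 \sinh{\left(\frac{3}{2} \right)}}{31} \gamma_{13} + \frac{90 \sinh{\left(\frac{3}{2} \right)}}{31} \gamma_{23}


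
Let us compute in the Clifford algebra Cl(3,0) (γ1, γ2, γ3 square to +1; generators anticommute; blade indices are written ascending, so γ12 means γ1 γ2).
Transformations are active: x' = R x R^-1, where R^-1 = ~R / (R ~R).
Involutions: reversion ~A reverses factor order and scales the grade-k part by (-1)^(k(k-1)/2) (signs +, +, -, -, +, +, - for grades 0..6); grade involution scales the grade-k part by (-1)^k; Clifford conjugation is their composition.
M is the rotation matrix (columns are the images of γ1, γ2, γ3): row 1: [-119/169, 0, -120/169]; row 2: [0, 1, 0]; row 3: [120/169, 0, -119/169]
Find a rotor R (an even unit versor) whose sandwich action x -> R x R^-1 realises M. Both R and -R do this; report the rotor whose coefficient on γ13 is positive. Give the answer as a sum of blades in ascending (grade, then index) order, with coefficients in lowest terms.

Method: write R = a + b12*γ12 + b13*γ13 + b23*γ23 with a^2 + b12^2 + b13^2 + b23^2 = 1 (so R^-1 = ~R). Expanding the columns R e_j ~R gives tr M = 4a^2 - 1 and, from the antisymmetric part, M21 - M12 = -4a*b12, M13 - M31 = 4a*b13, M32 - M23 = -4a*b23.
Here tr M = -69/169, so a^2 = (1 + tr M)/4 = 25/169 and a = ±5/13. Taking a = 5/13: M21 - M12 = 0, M13 - M31 = -240/169, M32 - M23 = 0, giving b12 = 0, b13 = -12/13, b23 = 0, i.e. R = 5/13 - 12/13*γ13.
Its γ13 coefficient is negative, so report the other preimage -R.
Answer: -5/13 + 12/13*γ13. Recall the cover is two-to-one: with M of trace -69/169, both preimages act alike, and the stated γ13 sign chooses the sheet.


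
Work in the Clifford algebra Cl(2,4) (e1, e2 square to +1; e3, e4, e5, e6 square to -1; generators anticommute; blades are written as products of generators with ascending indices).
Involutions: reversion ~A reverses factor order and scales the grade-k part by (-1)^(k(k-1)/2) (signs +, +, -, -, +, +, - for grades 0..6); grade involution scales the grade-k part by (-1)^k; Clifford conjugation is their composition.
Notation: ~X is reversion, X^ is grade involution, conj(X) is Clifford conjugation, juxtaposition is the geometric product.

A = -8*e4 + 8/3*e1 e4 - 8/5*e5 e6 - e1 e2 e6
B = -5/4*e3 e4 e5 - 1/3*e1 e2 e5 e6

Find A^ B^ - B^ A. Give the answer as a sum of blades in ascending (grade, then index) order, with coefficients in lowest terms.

first term: 1/3*e5 - 8/15*e1 e2 + 10*e3 e5 + 10/3*e1 e3 e5 - 2*e3 e4 e6 - 8/9*e2 e4 e5 e6 - 8/3*e1 e2 e4 e5 e6 - 5/4*e1 e2 e3 e4 e5 e6
second term: 1/3*e5 - 8/15*e1 e2 - 10*e3 e5 - 10/3*e1 e3 e5 + 2*e3 e4 e6 + 8/9*e2 e4 e5 e6 + 8/3*e1 e2 e4 e5 e6 - 5/4*e1 e2 e3 e4 e5 e6
Answer: 20*e3 e5 + 20/3*e1 e3 e5 - 4*e3 e4 e6 - 16/9*e2 e4 e5 e6 - 16/3*e1 e2 e4 e5 e6


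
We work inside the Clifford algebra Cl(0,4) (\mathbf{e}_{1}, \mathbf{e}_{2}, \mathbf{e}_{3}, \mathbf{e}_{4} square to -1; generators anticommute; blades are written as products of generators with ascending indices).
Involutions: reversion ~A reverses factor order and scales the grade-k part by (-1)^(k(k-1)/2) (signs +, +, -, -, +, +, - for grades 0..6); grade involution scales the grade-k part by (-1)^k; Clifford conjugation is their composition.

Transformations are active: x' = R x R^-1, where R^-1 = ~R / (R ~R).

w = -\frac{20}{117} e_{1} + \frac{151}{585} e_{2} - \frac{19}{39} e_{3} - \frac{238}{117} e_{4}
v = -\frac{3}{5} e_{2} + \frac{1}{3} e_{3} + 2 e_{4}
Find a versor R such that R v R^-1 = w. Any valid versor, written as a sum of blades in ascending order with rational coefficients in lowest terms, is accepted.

Equal squares first: v^2 = w^2 = -\frac{1006}{225}. Then v + w = -\frac{20}{117} e_{1} - \frac{40}{117} e_{2} - \frac{2}{13} e_{3} - \frac{4}{117} e_{4} is a versor taking v to w, provided it is invertible.
Answer: -\frac{20}{117} e_{1} - \frac{40}{117} e_{2} - \frac{2}{13} e_{3} - \frac{4}{117} e_{4}


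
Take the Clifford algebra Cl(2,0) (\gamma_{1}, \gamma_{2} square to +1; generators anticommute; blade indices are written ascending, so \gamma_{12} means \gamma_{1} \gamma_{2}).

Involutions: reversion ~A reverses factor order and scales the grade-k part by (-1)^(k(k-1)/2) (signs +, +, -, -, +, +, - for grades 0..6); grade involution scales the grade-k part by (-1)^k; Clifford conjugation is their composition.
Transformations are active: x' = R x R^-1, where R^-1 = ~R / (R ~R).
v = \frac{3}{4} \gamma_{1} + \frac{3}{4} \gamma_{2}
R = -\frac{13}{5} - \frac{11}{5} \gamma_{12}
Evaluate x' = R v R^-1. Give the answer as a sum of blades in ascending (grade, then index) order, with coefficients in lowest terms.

~R = -\frac{13}{5} + \frac{11}{5} \gamma_{12}, and R ~R = \frac{58}{5}, so R^-1 = ~R / (\frac{58}{5}).
R v = -\frac{18}{5} \gamma_{1} - \frac{3}{10} \gamma_{2}
Answer: \frac{501}{580} \gamma_{1} - \frac{357}{580} \gamma_{2}


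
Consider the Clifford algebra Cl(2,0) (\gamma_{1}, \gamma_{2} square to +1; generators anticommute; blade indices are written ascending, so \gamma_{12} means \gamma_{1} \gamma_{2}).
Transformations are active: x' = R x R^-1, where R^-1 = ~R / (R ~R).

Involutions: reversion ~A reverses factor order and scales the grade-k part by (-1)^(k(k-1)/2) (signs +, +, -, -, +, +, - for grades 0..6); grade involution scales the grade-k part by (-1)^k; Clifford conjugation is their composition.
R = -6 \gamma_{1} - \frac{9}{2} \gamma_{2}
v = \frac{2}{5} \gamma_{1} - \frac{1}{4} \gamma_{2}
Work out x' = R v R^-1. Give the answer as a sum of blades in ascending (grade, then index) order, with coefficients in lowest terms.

~R = -6 \gamma_{1} - \frac{9}{2} \gamma_{2}, and R ~R = \frac{225}{4}, so R^-1 = ~R / (\frac{225}{4}).
R v = -\frac{51}{40} + \frac{33}{10} \gamma_{12}
Answer: -\frac{16}{125} \gamma_{1} + \frac{227}{500} \gamma_{2}


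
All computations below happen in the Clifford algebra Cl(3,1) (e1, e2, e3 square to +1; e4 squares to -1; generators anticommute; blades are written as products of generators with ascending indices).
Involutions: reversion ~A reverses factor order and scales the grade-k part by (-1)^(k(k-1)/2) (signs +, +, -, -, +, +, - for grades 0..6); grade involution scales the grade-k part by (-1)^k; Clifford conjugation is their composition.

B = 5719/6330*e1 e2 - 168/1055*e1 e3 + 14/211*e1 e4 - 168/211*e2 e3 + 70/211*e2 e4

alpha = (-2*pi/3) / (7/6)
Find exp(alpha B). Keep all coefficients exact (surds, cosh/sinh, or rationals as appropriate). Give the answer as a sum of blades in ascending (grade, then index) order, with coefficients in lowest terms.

B^2 term by term: the squares give (5719/6330)^2*(e1 e2)^2 + (-168/1055)^2*(e1 e3)^2 + (14/211)^2*(e1 e4)^2 + (-168/211)^2*(e2 e3)^2 + (70/211)^2*(e2 e4)^2 = 32706961/40068900*(-1) + 28224/1113025*(-1) + 196/44521*(+1) + 28224/44521*(-1) + 4900/44521*(+1) = -49/36 (each basis 2-blade squares to minus the product of its generators' squares); cross terms between blades sharing an index anticommute and cancel; the commuting (index-disjoint) pairs give grade-4 terms 2*c*c'*(blade product), which cancel blade by blade — e1 e2 e3 e4: 4704/44521 - 4704/44521 = 0 — confirming B is simple. So B^2 = -49/36.
B^2 = -49/36 — B^2 < 0, so the exponential closes trigonometrically: l = 7/6, alpha*l = -2*pi/3, so exp(alpha B) = cos(-2*pi/3) + (sin(-2*pi/3)/(7/6))*B = -1/2 + (-3*sqrt(3)/7)*B.
Answer: -1/2 - 817*sqrt(3)/2110*e1 e2 + 72*sqrt(3)/1055*e1 e3 - 6*sqrt(3)/211*e1 e4 + 72*sqrt(3)/211*e2 e3 - 30*sqrt(3)/211*e2 e4


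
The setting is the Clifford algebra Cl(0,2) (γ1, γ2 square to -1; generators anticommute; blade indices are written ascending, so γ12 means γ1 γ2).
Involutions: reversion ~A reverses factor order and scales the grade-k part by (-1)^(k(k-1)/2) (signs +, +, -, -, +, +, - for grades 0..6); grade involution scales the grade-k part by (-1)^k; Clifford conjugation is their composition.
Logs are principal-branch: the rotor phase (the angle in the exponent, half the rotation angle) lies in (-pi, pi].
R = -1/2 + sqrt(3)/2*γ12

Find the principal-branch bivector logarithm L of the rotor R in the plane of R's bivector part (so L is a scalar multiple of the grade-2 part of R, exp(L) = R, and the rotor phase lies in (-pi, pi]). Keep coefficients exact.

The scalar part of R is -1/2, which fixes the principal-branch rotor phase; the unit plane is then the bivector part divided by the sine of that phase, and L is that plane scaled by the phase.
Concretely: cos(phase) = -1/2 gives phase = ±2*pi/3, and since phase/sin(phase) is even the sign is immaterial: L = (phase/sin(phase)) * <R>_2 = (4*sqrt(3)*pi/9) * <R>_2.
Answer: 2*pi/3*γ12


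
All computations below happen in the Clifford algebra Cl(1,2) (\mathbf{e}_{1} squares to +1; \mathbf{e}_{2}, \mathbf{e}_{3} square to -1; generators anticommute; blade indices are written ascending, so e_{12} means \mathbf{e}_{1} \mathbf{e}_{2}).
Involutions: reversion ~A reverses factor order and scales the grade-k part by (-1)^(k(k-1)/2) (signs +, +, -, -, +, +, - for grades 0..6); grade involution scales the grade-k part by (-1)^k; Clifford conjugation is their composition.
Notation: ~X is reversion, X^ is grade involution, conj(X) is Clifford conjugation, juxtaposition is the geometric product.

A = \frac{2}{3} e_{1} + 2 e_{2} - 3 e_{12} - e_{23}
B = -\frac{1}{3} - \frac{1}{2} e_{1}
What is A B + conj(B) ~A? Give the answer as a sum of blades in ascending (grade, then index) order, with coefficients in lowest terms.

first term: -\frac{1}{3} - \frac{2}{9} e_{1} - \frac{13}{6} e_{2} + 2 e_{12} + \frac{1}{3} e_{23} + \frac{1}{2} e_{123}
second term: \frac{1}{3} - \frac{2}{9} e_{1} + \frac{5}{6} e_{2} - \frac{1}{3} e_{23} + \frac{1}{2} e_{123}
Answer: -\frac{4}{9} e_{1} - \frac{4}{3} e_{2} + 2 e_{12} + e_{123}


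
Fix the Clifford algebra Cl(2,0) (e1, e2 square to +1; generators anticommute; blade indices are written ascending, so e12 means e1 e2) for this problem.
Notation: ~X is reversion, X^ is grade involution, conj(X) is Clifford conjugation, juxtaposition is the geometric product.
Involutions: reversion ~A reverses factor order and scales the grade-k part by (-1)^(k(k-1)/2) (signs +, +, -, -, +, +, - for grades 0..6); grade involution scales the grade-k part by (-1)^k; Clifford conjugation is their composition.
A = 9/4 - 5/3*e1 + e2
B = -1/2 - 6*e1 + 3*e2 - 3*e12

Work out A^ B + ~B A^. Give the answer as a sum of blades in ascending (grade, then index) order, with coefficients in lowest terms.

first term: -113/8 - 52/3*e1 + 9/4*e2 - 31/4*e12
second term: -113/8 - 52/3*e1 + 9/4*e2 + 31/4*e12
Answer: -113/4 - 104/3*e1 + 9/2*e2


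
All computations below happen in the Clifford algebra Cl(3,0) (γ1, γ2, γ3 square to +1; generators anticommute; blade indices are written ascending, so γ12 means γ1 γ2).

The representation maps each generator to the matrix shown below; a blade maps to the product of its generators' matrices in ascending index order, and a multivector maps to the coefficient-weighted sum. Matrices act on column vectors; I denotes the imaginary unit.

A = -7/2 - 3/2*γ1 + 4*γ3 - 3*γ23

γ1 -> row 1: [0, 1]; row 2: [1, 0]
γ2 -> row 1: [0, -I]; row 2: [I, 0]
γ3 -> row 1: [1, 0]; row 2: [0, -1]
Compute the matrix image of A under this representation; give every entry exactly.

Bivector images (products of the table entries): rho(γ23) = rho(γ2)rho(γ3) = row 1: [0, I]; row 2: [I, 0].
M = (-7/2)*1 + (-3/2)*rho(γ1) + (4)*rho(γ3) + (-3)*rho(γ23), summed entrywise (1 is the identity matrix):
Answer: row 1: [1/2, -3/2 - 3*I]; row 2: [-3/2 - 3*I, -15/2]


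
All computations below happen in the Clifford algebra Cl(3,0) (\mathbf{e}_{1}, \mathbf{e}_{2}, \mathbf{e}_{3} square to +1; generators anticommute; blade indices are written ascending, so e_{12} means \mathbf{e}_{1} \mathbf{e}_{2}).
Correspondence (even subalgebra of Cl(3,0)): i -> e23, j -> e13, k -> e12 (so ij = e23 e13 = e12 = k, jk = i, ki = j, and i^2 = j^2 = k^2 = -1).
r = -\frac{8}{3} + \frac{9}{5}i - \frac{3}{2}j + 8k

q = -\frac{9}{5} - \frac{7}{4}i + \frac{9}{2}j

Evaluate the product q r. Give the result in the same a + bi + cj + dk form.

In blades: q = -\frac{9}{5} + \frac{9}{2} e_{13} - \frac{7}{4} e_{23}, r = -\frac{8}{3} + 8 e_{12} - \frac{3}{2} e_{13} + \frac{9}{5} e_{23}.
Distribute q over r term by term (generator squares from the signature, products reordered to ascending indices): (-\frac{9}{5})*r = \frac{24}{5} - \frac{72}{5} e_{12} + \frac{27}{10} e_{13} - \frac{81}{25} e_{23}; (\frac{9}{2} e_{13})*r = \frac{27}{4} - \frac{81}{10} e_{12} - 12 e_{13} + 36 e_{23}; (-\frac{7}{4} e_{23})*r = \frac{63}{20} + \frac{21}{8} e_{12} + 14 e_{13} + \frac{14}{3} e_{23}.
Sum: \frac{147}{10} - \frac{159}{8} e_{12} + \frac{47}{10} e_{13} + \frac{2807}{75} e_{23}; translating back through the correspondence:
Answer: \frac{147}{10} + \frac{2807}{75}i + \frac{47}{10}j - \frac{159}{8}k


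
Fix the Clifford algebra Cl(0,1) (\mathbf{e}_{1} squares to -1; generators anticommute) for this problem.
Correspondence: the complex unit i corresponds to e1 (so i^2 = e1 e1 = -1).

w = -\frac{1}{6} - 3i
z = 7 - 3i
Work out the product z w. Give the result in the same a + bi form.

In blades: z = 7 - 3 e_{1}, w = -\frac{1}{6} - 3 e_{1}.
Distribute z over w term by term (generator squares from the signature, products reordered to ascending indices): (7)*w = -\frac{7}{6} - 21 e_{1}; (-3 e_{1})*w = -9 + \frac{1}{2} e_{1}.
Sum: -\frac{61}{6} - \frac{41}{2} e_{1}; translating back through the correspondence:
Answer: -\frac{61}{6} - \frac{41}{2}i


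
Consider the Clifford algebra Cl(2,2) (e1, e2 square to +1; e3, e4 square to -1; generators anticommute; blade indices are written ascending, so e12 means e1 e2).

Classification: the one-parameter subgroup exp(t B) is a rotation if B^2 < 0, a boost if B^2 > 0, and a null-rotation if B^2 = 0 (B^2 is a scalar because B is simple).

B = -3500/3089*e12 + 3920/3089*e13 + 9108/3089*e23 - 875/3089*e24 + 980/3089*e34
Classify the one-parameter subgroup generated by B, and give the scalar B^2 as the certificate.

B^2 term by term: the squares give (-3500/3089)^2*(e12)^2 + (3920/3089)^2*(e13)^2 + (9108/3089)^2*(e23)^2 + (-875/3089)^2*(e24)^2 + (980/3089)^2*(e34)^2 = 12250000/9541921*(-1) + 15366400/9541921*(+1) + 82955664/9541921*(+1) + 765625/9541921*(+1) + 960400/9541921*(-1) = 9 (each basis 2-blade squares to minus the product of its generators' squares); cross terms between blades sharing an index anticommute and cancel; the commuting (index-disjoint) pairs give grade-4 terms 2*c*c'*(blade product), which cancel blade by blade — e1234: -6860000/9541921 + 6860000/9541921 = 0 — confirming B is simple. So B^2 = 9.
Answer: boost, certificate B^2 = 9. Why this suffices: the scalar 9 survives any versor conjugation, so its sign alone determines the class however B is presented.


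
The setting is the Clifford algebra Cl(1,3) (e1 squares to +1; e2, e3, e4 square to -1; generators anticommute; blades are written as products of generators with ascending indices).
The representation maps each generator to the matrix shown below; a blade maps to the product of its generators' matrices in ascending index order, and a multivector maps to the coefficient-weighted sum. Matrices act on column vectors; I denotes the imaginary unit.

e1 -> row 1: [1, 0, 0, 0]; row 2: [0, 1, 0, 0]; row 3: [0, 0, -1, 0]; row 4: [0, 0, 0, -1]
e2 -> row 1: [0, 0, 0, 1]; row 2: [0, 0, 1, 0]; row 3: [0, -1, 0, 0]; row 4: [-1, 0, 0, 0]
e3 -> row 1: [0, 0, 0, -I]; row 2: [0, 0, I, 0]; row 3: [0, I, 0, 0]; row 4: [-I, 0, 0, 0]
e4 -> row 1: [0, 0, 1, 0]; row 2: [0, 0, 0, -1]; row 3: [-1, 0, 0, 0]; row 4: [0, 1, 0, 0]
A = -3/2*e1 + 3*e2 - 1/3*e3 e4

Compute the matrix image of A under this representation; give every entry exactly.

Bivector images (products of the table entries): rho(e3 e4) = rho(e3)rho(e4) = row 1: [0, -I, 0, 0]; row 2: [-I, 0, 0, 0]; row 3: [0, 0, 0, -I]; row 4: [0, 0, -I, 0].
M = (-3/2)*rho(e1) + (3)*rho(e2) + (-1/3)*rho(e3 e4), summed entrywise:
Answer: row 1: [-3/2, I/3, 0, 3]; row 2: [I/3, -3/2, 3, 0]; row 3: [0, -3, 3/2, I/3]; row 4: [-3, 0, I/3, 3/2]


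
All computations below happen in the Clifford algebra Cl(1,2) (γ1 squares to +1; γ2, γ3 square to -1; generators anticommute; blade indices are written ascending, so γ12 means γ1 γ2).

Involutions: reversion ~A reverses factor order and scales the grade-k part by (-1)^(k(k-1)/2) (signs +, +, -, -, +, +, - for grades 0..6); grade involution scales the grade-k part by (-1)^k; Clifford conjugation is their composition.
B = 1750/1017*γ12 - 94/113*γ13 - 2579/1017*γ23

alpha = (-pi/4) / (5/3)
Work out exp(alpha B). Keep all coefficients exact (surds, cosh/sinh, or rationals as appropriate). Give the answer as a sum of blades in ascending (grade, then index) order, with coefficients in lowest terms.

B^2 term by term: the squares give (1750/1017)^2*(γ12)^2 + (-94/113)^2*(γ13)^2 + (-2579/1017)^2*(γ23)^2 = 3062500/1034289*(+1) + 8836/12769*(+1) + 6651241/1034289*(-1) = -25/9 (each basis 2-blade squares to minus the product of its generators' squares); cross terms between blades sharing an index anticommute and cancel. So B^2 = -25/9.
B^2 = -25/9 — since the square is negative, the closed form is circular: l = 5/3, alpha*l = -pi/4, so exp(alpha B) = cos(-pi/4) + (sin(-pi/4)/(5/3))*B = sqrt(2)/2 + (-3*sqrt(2)/10)*B.
Answer: sqrt(2)/2 - 175*sqrt(2)/339*γ12 + 141*sqrt(2)/565*γ13 + 2579*sqrt(2)/3390*γ23


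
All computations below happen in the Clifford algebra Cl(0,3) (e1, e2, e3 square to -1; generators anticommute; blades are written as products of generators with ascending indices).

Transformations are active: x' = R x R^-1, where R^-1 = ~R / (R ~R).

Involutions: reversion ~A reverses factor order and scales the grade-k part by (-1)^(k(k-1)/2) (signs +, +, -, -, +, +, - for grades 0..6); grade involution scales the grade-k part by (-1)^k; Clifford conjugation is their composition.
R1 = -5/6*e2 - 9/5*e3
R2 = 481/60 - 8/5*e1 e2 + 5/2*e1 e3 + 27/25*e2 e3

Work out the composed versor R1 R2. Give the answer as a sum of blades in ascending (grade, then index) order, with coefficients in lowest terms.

Distribute over the terms of R1 (each basis-blade product reordered to ascending indices, repeated generators contracted through their squares):
(-5/6*e2) R2 = 4/3*e1 - 481/72*e2 + 9/10*e3 + 25/12*e1 e2 e3
(-9/5*e3) R2 = -9/2*e1 - 243/125*e2 - 1443/100*e3 + 72/25*e1 e2 e3
Summing the partial products and collecting blades:
Answer: -19/6*e1 - 77621/9000*e2 - 1353/100*e3 + 1489/300*e1 e2 e3


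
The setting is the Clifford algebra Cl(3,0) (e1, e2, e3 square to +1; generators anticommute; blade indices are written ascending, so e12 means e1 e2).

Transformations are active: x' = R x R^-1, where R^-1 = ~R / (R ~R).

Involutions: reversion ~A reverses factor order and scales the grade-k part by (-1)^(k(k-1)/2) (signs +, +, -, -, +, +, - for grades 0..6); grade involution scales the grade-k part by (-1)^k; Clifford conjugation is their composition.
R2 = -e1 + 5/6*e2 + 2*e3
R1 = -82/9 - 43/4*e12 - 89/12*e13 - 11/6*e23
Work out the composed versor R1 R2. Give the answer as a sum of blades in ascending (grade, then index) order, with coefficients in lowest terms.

Distribute over the terms of R2 (each basis-blade product reordered to ascending indices, repeated generators contracted through their squares):
R1 (-e1) = 82/9*e1 - 43/4*e2 - 89/12*e3 + 11/6*e123
R1 (5/6*e2) = -215/24*e1 - 205/27*e2 + 55/36*e3 + 445/72*e123
R1 (2*e3) = -89/6*e1 - 11/3*e2 - 164/9*e3 - 43/2*e123
Summing the partial products and collecting blades:
Answer: -1057/72*e1 - 2377/108*e2 - 217/9*e3 - 971/72*e123


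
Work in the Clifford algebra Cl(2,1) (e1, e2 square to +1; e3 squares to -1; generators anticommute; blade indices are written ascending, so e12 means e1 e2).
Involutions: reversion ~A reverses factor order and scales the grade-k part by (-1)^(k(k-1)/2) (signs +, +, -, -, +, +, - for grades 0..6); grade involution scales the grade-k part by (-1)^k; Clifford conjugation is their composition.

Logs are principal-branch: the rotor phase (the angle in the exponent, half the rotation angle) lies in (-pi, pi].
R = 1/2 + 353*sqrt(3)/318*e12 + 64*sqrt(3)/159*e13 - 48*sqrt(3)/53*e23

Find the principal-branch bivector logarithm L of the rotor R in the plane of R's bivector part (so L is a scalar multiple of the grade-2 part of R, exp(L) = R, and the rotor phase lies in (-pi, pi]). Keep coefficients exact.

The scalar part of R is 1/2, and that scalar determines the rotor phase on the principal branch; recovering the unit plane as bivector-part over sine of the phase gives L = phase * plane.
Concretely: cos(phase) = 1/2 gives phase = ±pi/3, and since phase/sin(phase) is even the sign is immaterial: L = (phase/sin(phase)) * <R>_2 = (2*sqrt(3)*pi/9) * <R>_2.
Answer: 353*pi/477*e12 + 128*pi/477*e13 - 32*pi/53*e23


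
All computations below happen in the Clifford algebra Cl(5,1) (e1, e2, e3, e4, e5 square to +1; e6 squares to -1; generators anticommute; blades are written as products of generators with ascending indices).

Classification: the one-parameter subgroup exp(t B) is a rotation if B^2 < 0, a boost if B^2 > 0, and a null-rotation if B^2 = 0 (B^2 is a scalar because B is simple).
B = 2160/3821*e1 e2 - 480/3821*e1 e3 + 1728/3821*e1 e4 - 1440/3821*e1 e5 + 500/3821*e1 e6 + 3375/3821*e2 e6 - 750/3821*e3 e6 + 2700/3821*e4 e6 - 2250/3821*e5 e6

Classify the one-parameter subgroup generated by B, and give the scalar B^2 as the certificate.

B^2 term by term: the squares give (2160/3821)^2*(e1 e2)^2 + (-480/3821)^2*(e1 e3)^2 + (1728/3821)^2*(e1 e4)^2 + (-1440/3821)^2*(e1 e5)^2 + (500/3821)^2*(e1 e6)^2 + (3375/3821)^2*(e2 e6)^2 + (-750/3821)^2*(e3 e6)^2 + (2700/3821)^2*(e4 e6)^2 + (-2250/3821)^2*(e5 e6)^2 = 4665600/14600041*(-1) + 230400/14600041*(-1) + 2985984/14600041*(-1) + 2073600/14600041*(-1) + 250000/14600041*(+1) + 11390625/14600041*(+1) + 562500/14600041*(+1) + 7290000/14600041*(+1) + 5062500/14600041*(+1) = 1 (each basis 2-blade squares to minus the product of its generators' squares); cross terms between blades sharing an index anticommute and cancel; the commuting (index-disjoint) pairs give grade-4 terms 2*c*c'*(blade product), which cancel blade by blade — e1 e2 e3 e6: -3240000/14600041 + 3240000/14600041 = 0; e1 e2 e4 e6: 11664000/14600041 - 11664000/14600041 = 0; e1 e2 e5 e6: -9720000/14600041 + 9720000/14600041 = 0; e1 e3 e4 e6: -2592000/14600041 + 2592000/14600041 = 0; e1 e3 e5 e6: 2160000/14600041 - 2160000/14600041 = 0; e1 e4 e5 e6: -7776000/14600041 + 7776000/14600041 = 0 — confirming B is simple. So B^2 = 1.
Answer: boost, certificate B^2 = 1. The scalar 1 is the complete invariant here: its sign names the subgroup type.


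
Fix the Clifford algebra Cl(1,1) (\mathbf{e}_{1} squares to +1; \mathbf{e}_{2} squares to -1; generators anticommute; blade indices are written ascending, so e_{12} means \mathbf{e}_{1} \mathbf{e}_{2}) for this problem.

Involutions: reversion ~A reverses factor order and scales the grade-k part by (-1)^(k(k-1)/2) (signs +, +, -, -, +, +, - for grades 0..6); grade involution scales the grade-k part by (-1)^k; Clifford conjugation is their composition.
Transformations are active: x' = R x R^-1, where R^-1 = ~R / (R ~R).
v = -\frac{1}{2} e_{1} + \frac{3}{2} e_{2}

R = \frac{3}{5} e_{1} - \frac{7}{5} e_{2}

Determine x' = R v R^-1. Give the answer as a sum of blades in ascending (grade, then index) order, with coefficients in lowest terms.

~R = \frac{3}{5} e_{1} - \frac{7}{5} e_{2}, and R ~R = -\frac{8}{5}, so R^-1 = ~R / (-\frac{8}{5}).
R v = \frac{9}{5} + \frac{1}{5} e_{12}
Answer: -\frac{17}{20} e_{1} + \frac{33}{20} e_{2}


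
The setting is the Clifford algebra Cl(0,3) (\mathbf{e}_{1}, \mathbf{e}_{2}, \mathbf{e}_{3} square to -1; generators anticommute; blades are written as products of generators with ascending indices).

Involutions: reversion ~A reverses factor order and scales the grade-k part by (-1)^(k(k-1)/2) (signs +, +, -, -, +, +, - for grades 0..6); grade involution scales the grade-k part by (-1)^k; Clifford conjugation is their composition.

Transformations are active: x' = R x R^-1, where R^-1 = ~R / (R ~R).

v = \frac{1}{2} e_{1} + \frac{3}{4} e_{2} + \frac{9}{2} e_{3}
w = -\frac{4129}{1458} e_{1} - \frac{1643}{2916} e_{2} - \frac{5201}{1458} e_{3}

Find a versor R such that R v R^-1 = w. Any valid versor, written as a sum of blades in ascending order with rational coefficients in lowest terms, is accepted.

Key observation: q(v) = q(w) = -\frac{337}{16} (sandwiches preserve the norm), so R = v + w = -\frac{1700}{729} e_{1} + \frac{136}{729} e_{2} + \frac{680}{729} e_{3} works whenever it is invertible — the component of v along it is kept and (v - w)/2 reverses, sending v to w.
Answer: -\frac{1700}{729} e_{1} + \frac{136}{729} e_{2} + \frac{680}{729} e_{3}


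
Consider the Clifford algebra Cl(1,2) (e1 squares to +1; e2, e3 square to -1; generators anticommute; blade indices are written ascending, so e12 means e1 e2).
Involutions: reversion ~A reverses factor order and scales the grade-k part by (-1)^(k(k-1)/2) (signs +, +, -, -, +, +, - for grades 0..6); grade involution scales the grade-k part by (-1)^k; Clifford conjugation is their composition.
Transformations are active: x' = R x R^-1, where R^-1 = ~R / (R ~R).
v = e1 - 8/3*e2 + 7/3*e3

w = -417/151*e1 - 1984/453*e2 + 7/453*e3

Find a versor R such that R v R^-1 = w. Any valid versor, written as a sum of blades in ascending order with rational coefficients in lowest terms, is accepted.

Here q(v) = q(w) = -104/9; the classical choice R = v + w = -266/151*e1 - 1064/151*e2 + 1064/453*e3 then realises v -> w under the sandwich.
Answer: -266/151*e1 - 1064/151*e2 + 1064/453*e3


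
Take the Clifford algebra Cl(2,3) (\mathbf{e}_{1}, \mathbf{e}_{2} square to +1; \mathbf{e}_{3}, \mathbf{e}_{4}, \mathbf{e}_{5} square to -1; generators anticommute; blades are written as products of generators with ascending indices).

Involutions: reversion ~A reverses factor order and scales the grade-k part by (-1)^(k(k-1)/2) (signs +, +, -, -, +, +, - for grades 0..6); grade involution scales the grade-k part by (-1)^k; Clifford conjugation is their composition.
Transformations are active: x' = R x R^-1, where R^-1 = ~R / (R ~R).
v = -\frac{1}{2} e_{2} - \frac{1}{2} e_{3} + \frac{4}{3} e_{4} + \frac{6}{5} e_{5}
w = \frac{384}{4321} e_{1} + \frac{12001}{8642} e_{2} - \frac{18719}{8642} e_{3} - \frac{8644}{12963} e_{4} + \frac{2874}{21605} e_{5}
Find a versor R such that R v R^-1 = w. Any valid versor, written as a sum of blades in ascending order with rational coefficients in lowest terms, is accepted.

Sketch: the shared square -\frac{724}{225} makes R = v + w = \frac{384}{4321} e_{1} + \frac{3840}{4321} e_{2} - \frac{11520}{4321} e_{3} + \frac{2880}{4321} e_{4} + \frac{5760}{4321} e_{5} the natural versor; its sandwich fixes that direction, negates (v - w)/2, and sends v to w.
Answer: \frac{384}{4321} e_{1} + \frac{3840}{4321} e_{2} - \frac{11520}{4321} e_{3} + \frac{2880}{4321} e_{4} + \frac{5760}{4321} e_{5}


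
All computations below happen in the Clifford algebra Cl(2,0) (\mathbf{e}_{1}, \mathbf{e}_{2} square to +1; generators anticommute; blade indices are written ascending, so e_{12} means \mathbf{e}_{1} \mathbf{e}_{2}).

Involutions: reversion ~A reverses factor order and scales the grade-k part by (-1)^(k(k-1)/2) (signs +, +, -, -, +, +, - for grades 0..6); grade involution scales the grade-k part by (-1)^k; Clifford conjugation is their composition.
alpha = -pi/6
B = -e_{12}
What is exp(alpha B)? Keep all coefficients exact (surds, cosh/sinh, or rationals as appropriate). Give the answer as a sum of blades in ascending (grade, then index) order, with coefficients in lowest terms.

B^2 = (-1)^2*(e_{12})^2 = 1*(-1) = -1 (a basis 2-blade squares to minus the product of its generators' squares).
B^2 = -1 — since the square is negative, the closed form is circular: l = 1, alpha*l = - \frac{\pi}{6}, so exp(alpha B) = cos(- \frac{\pi}{6}) + (sin(- \frac{\pi}{6})/1)*B = \frac{\sqrt{3}}{2} + (- \frac{1}{2})*B.
Answer: \frac{\sqrt{3}}{2} + \frac{1}{2} e_{12}


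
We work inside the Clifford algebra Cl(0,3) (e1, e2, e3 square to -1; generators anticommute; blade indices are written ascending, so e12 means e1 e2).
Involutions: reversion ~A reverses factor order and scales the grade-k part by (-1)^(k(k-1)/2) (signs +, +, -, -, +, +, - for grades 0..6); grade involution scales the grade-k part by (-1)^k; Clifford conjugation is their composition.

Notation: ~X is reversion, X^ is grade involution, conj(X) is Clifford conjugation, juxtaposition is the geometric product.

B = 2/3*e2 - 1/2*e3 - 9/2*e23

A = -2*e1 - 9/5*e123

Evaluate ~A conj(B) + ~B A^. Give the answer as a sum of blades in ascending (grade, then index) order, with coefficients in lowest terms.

first term: -81/10*e1 + 13/30*e12 - 11/5*e13 - 9*e123
second term: -81/10*e1 - 13/30*e12 + 11/5*e13 + 9*e123
Answer: -81/5*e1
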